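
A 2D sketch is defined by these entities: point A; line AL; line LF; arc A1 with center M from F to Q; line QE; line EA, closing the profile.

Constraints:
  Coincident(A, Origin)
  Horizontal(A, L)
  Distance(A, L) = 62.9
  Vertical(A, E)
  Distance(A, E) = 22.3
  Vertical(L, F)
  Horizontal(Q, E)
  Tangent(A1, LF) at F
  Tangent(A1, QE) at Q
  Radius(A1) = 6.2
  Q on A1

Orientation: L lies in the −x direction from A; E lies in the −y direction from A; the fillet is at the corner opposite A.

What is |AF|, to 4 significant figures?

64.93

A is at the origin; A and L share the same y with |AL| = 62.9 and L on the −x side, so L = (-62.90, 0.000). A and E share the same x with |AE| = 22.3 and E on the −y side, so E = (0.000, -22.30). The virtual corner opposite A is at (-62.90, -22.30). The tangent condition forces MF to be normal to LF and tangency of A1 to QE means the radius MQ is perpendicular to QE, with radius 6.2, so the center M sits 6.2 in from both sides at M = (-56.70, -16.10). That places the tangent points at F = (-62.90, -16.10) on LF and Q = (-56.70, -22.30) on QE. Then |AF| = |F − A| = 64.93.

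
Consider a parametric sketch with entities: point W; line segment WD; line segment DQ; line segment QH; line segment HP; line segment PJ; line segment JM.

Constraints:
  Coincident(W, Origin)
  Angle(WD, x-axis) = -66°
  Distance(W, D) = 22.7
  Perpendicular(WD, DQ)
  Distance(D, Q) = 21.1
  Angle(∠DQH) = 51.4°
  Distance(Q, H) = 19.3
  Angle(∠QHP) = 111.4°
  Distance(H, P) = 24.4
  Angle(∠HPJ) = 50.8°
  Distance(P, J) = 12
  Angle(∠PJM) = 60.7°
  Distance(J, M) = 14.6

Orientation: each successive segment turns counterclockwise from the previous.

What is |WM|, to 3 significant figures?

7.60

W is at the origin; WD runs at -66.0° with length 22.7, so D = (9.23, -20.7). WD ⟂ DQ, so DQ runs at 24.0°; with |DQ| = 21.1, Q = (28.5, -12.2). ∠DQH = 51.4° gives QH at 153° from the x-axis; with |QH| = 19.3, H = (11.4, -3.27). ∠QHP = 111.4° gives HP at -139° from the x-axis; with |HP| = 24.4, P = (-6.99, -19.3). ∠HPJ = 50.8° gives PJ at -9.60° from the x-axis; with |PJ| = 12.0, J = (4.85, -21.3). ∠PJM = 60.7° gives JM at 110° from the x-axis; with |JM| = 14.6, M = (-0.0747, -7.60). Then |WM| = |M − W| = 7.60.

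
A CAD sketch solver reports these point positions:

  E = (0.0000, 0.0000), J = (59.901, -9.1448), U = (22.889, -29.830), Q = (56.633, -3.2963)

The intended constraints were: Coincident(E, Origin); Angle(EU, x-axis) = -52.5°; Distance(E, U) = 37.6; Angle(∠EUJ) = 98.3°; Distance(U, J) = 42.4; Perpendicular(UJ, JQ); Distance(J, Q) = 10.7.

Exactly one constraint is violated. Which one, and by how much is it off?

Distance(J, Q) = 10.7 — off by 4.00.

E = (0.00, 0.00) ✓; EU at -52.50° ✓; |EU| = 37.60 ✓; ∠EUJ = 98.30° ✓; |UJ| = 42.40 ✓; ∠(UJ, JQ) = 90.00° ✓; |JQ| = 6.700 ✗.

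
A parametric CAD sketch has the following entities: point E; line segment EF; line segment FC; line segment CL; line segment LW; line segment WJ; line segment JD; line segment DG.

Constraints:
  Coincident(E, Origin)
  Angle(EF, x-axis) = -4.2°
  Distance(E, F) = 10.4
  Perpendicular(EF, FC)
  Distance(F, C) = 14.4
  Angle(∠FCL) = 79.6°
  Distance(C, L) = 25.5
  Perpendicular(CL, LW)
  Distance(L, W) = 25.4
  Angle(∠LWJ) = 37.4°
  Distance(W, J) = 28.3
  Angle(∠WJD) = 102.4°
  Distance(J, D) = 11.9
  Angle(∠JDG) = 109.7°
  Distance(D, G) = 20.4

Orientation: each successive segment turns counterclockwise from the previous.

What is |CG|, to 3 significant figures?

35.1

E is at the origin; EF runs at -4.2° with length 10.4, so F = (10.4, -0.762). The perpendicularity gives FC at right angles to EF, so FC runs at 85.8°; with |FC| = 14.4, C = (11.4, 13.6). ∠FCL = 79.6° gives CL at -174° from the x-axis; with |CL| = 25.5, L = (-13.9, 10.8). CL ⟂ LW, so LW runs at -83.8°; with |LW| = 25.4, W = (-11.2, -14.4). ∠LWJ = 37.4° gives WJ at 58.8° from the x-axis; with |WJ| = 28.3, J = (3.48, 9.80). ∠WJD = 102.4° gives JD at 136° from the x-axis; with |JD| = 11.9, D = (-5.14, 18.0). ∠JDG = 109.7° gives DG at -153° from the x-axis; with |DG| = 20.4, G = (-23.4, 8.84). Then |CG| = |G − C| = 35.1.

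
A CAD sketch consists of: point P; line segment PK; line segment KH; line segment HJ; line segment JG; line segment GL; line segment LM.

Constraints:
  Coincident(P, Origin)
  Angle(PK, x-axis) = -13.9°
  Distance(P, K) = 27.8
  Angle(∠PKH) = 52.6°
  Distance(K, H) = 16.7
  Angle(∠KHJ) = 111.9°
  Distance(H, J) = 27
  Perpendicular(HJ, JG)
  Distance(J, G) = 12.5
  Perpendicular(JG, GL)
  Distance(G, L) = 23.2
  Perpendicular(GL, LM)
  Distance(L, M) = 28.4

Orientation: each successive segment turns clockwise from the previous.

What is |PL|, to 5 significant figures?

17.337

P is at the origin; PK runs at -13.9° with length 27.8, so K = (26.986, -6.6783). ∠PKH = 52.6° gives KH at -141.30° from the x-axis; with |KH| = 16.7, H = (13.953, -17.120). ∠KHJ = 111.9° gives HJ at 150.60° from the x-axis; with |HJ| = 27.0, J = (-9.5700, -3.8655). The perpendicularity gives JG at right angles to HJ, so JG runs at 60.600°; with |JG| = 12.5, G = (-3.4337, 7.0247). The perpendicularity gives GL at right angles to JG, so GL runs at -29.400°; with |GL| = 23.2, L = (16.778, -4.3643). Then |PL| = |L − P| = 17.337.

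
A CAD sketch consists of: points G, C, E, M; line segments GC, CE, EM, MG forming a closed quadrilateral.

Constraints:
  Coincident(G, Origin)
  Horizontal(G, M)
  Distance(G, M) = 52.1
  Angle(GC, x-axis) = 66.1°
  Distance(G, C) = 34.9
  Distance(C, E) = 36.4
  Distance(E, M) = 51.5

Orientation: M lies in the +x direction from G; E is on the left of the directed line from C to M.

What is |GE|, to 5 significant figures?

68.109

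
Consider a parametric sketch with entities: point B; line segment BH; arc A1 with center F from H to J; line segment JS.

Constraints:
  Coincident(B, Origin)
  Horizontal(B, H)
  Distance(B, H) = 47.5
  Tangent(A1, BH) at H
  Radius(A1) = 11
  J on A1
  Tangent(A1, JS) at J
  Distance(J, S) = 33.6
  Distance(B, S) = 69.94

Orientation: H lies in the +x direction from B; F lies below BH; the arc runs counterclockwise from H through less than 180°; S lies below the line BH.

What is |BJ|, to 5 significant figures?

40.893

B is at the origin; BH is horizontal with |BH| = 47.5 and H on the +x side, so H = (47.500, 0.0000). The tangent condition forces FH to be normal to BH, so F = H + (0, -11) = (47.500, -11.000). Since FJ ⟂ JS (tangency), |FS| = √(11.0² + 33.6²) = 35.355 regardless of where J sits on A1. So S lies on both circle(B, 69.94) and circle(F, 35.355); the below-BH intersection is S = (52.711, -45.969). J is the foot of the tangent from S: J = (37.665, -15.926).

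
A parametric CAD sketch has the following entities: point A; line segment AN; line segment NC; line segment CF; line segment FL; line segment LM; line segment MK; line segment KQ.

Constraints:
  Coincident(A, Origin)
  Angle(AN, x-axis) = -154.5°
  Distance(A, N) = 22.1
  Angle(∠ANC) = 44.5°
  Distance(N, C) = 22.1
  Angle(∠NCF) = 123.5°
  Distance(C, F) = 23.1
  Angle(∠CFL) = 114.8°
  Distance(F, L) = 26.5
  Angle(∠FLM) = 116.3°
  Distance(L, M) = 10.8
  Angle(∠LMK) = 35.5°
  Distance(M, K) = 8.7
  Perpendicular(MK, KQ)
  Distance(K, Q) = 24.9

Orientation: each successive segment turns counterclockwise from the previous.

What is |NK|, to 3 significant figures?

40.5

∠FLM = 116.3° gives LM at 166° from the x-axis; with |LM| = 10.8, M = (2.95, 25.7). ∠LMK = 35.5° gives MK at -49.1° from the x-axis; with |MK| = 8.7, K = (8.65, 19.2). Then |NK| = |K − N| = 40.5.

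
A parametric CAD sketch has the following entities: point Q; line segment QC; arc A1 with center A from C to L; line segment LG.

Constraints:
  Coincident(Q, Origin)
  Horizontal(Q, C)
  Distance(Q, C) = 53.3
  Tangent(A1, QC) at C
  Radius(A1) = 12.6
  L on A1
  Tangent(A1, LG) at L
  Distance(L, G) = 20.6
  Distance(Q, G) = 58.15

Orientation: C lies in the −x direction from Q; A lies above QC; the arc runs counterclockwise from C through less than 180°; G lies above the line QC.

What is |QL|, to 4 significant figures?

43.93

Q is at the origin; QC is horizontal with |QC| = 53.3 and C on the −x side, so C = (-53.30, 0.000). A1 meets QC tangentially, so AC is at right angles to QC, so A = C + (0, 12.6) = (-53.30, 12.60). Since AL ⟂ LG (tangency), |AG| = √(12.6² + 20.6²) = 24.15 regardless of where L sits on A1. So G lies on both circle(Q, 58.15) and circle(A, 24.15); the above-QC intersection is G = (-45.97, 35.61). L is the foot of the tangent from G: L = (-41.06, 15.60).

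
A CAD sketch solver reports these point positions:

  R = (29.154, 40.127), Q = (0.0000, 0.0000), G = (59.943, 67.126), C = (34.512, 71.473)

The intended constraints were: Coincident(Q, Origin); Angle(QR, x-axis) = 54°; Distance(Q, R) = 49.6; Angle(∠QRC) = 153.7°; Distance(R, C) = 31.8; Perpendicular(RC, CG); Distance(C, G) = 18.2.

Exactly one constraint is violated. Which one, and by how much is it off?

Distance(C, G) = 18.2 — off by 7.60.

Q = (0.00, 0.00) ✓; QR at 54.00° ✓; |QR| = 49.60 ✓; ∠QRC = 153.7° ✓; |RC| = 31.80 ✓; ∠(RC, CG) = 90.00° ✓; |CG| = 25.80 ✗.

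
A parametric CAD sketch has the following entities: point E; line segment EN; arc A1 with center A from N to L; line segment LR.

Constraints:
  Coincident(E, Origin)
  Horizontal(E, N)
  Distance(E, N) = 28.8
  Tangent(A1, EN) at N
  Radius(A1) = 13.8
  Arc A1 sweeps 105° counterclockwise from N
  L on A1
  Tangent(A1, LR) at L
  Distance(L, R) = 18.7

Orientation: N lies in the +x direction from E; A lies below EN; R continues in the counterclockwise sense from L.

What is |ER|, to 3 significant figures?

40.8

E is at the origin; EN is horizontal with |EN| = 28.8 and N on the +x side, so N = (28.8, 0.00). Since A1 is tangent to EN there, AN ⟂ EN, so A = N + (0, -13.8) = (28.8, -13.8). On A1, N sits at bearing 90° from A; a 105° counterclockwise sweep puts L at bearing 195°, so L = A + 13.8·(cos 195°, sin 195°) = (15.5, -17.4). Tangency of A1 to LR means the radius AL is perpendicular to LR, so LR runs along (−sin 195°, cos 195°); with |LR| = 18.7, R = (20.3, -35.4). Then |ER| = |R − E| = 40.8.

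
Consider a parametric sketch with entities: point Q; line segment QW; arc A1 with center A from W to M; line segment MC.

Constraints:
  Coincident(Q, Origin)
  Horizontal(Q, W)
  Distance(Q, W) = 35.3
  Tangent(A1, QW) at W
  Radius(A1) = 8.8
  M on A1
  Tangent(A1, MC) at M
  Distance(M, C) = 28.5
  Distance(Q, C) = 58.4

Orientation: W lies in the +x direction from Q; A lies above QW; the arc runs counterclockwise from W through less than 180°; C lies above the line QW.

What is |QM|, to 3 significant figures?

44.9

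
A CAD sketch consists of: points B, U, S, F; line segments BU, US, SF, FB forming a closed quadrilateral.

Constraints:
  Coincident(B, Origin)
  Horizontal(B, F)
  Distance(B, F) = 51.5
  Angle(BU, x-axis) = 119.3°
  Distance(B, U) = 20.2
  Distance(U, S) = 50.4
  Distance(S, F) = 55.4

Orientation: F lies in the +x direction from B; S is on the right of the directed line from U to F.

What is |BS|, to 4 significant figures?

30.91

Checks: |US| = 50.40 ✓; |SF| = 55.40 ✓.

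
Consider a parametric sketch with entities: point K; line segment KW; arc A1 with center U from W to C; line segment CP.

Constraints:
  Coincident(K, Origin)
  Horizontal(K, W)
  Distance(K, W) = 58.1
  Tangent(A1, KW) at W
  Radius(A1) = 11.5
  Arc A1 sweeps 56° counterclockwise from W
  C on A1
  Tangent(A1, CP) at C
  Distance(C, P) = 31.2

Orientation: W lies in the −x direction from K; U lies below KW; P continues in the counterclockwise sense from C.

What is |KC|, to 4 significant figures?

67.82

K is at the origin; KW is horizontal with |KW| = 58.1 and W on the −x side, so W = (-58.10, 0.000). A1 meets KW tangentially, so UW is at right angles to KW, so U = W + (0, -11.5) = (-58.10, -11.50). On A1, W sits at bearing 90° from U; a 56° counterclockwise sweep puts C at bearing 146°, so C = U + 11.5·(cos 146°, sin 146°) = (-67.63, -5.069). Then |KC| = |C − K| = 67.82.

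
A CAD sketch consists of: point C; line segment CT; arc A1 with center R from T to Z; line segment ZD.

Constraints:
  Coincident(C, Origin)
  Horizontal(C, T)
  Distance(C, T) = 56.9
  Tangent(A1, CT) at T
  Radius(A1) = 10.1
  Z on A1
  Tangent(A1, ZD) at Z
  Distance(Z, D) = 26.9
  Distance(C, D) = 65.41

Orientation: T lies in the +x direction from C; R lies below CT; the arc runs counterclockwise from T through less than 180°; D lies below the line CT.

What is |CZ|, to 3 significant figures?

48.6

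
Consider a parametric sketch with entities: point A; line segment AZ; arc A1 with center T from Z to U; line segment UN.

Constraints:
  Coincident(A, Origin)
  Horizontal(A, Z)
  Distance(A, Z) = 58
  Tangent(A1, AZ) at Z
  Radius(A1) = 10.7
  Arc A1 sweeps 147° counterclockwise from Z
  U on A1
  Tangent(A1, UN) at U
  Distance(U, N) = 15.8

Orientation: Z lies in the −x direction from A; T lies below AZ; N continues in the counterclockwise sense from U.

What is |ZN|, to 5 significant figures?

29.237

On A1, Z sits at bearing 90° from T; a 147° counterclockwise sweep puts U at bearing 237°, so U = T + 10.7·(cos 237°, sin 237°) = (-63.828, -19.674). The tangent condition forces TU to be normal to UN, so UN runs along (−sin 237°, cos 237°); with |UN| = 15.8, N = (-50.577, -28.279). Then |ZN| = |N − Z| = 29.237.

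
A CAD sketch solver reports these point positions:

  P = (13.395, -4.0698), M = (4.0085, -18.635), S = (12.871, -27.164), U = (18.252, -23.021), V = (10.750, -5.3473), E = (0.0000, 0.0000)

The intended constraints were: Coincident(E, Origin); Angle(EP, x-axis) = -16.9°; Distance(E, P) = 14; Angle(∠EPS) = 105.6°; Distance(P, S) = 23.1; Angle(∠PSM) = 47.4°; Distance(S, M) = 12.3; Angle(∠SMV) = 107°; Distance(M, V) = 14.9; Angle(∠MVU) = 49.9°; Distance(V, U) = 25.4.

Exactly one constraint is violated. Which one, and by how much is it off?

Distance(V, U) = 25.4 — off by 6.20.

E = (0.00, 0.00) ✓; EP at -16.90° ✓; |EP| = 14.00 ✓; ∠EPS = 105.6° ✓; |PS| = 23.10 ✓; ∠PSM = 47.40° ✓; |SM| = 12.30 ✓; ∠SMV = 107.0° ✓; |MV| = 14.90 ✓; ∠MVU = 49.90° ✓; |VU| = 19.20 ✗.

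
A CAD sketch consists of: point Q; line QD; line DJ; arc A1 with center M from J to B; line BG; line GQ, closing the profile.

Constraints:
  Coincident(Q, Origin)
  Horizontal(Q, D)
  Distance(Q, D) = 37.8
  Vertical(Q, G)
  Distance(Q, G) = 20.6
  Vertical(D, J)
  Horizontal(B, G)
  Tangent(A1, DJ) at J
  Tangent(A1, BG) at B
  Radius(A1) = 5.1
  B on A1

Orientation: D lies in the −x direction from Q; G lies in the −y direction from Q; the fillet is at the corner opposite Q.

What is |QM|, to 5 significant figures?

36.188

Q is at the origin; Q and D share the same y with |QD| = 37.8 and D on the −x side, so D = (-37.800, 0.0000). Q and G share the same x with |QG| = 20.6 and G on the −y side, so G = (0.0000, -20.600). The virtual corner opposite Q is at (-37.800, -20.600). Since A1 is tangent to DJ there, MJ ⟂ DJ and the tangent condition forces MB to be normal to BG, with radius 5.1, so the center M sits 5.1 in from both sides at M = (-32.700, -15.500). Then |QM| = |M − Q| = 36.188.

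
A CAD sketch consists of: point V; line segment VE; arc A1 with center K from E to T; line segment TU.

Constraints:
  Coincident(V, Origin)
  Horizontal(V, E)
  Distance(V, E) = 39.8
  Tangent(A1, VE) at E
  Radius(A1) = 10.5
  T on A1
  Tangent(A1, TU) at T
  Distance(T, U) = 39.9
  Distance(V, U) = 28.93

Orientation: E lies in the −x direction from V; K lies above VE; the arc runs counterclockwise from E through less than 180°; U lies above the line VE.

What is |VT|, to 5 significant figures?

33.004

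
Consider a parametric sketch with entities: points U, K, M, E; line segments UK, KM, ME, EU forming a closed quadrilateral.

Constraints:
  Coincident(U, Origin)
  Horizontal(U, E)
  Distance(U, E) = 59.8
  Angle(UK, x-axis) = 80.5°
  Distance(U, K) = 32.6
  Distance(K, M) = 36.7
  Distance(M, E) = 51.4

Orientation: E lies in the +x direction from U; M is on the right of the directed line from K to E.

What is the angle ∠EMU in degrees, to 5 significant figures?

147.92°

Checks: |KM| = 36.70 ✓; |ME| = 51.40 ✓.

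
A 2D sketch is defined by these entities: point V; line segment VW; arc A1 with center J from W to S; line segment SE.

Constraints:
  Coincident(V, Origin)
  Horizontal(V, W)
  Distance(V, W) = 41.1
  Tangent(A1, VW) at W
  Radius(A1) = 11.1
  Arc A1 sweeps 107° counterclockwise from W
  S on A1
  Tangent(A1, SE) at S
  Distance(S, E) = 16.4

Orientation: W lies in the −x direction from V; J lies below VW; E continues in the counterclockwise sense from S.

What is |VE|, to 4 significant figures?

55.71

V is at the origin; V and W share the same y with |VW| = 41.1 and W on the −x side, so W = (-41.10, 0.000). Tangency of A1 to VW means the radius JW is perpendicular to VW, so J = W + (0, -11.1) = (-41.10, -11.10). On A1, W sits at bearing 90° from J; a 107° counterclockwise sweep puts S at bearing 197°, so S = J + 11.1·(cos 197°, sin 197°) = (-51.71, -14.35). Since A1 is tangent to SE there, JS ⟂ SE, so SE runs along (−sin 197°, cos 197°); with |SE| = 16.4, E = (-46.92, -30.03). Then |VE| = |E − V| = 55.71.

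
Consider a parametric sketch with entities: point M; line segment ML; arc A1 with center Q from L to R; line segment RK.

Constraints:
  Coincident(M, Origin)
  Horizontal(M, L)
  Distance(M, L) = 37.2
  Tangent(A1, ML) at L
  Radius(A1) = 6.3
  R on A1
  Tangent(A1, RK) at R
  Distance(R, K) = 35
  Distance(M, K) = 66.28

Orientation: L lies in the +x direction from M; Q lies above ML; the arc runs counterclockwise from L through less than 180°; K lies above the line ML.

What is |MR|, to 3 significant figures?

43.3

Checks: |QL| = 6.300 ✓; |QR| = 6.300 ✓; ∠(QR, RK) = 90.00° ✓; |RK| = 35.00 ✓; |MK| = 66.28 ✓.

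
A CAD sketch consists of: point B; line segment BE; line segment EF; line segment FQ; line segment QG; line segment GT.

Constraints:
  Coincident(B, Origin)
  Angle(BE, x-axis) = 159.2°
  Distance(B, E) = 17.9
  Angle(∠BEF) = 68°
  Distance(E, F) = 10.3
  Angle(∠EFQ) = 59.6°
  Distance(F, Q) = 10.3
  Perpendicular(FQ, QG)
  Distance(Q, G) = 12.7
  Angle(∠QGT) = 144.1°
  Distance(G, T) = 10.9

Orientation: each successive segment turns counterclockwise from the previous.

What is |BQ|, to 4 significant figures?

7.881

B is at the origin; BE runs at 159.2° with length 17.9, so E = (-16.73, 6.356). ∠BEF = 68.0° gives EF at -88.80° from the x-axis; with |EF| = 10.3, F = (-16.52, -3.941). ∠EFQ = 59.6° gives FQ at 31.60° from the x-axis; with |FQ| = 10.3, Q = (-7.745, 1.456). Then |BQ| = |Q − B| = 7.881.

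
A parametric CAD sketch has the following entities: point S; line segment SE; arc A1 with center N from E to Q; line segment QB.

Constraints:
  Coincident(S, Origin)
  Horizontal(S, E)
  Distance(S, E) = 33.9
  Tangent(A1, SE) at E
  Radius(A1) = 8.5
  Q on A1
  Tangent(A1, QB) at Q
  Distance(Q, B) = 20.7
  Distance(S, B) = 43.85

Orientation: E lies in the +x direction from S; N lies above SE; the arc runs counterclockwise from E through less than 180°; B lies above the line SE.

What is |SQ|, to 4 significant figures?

43.22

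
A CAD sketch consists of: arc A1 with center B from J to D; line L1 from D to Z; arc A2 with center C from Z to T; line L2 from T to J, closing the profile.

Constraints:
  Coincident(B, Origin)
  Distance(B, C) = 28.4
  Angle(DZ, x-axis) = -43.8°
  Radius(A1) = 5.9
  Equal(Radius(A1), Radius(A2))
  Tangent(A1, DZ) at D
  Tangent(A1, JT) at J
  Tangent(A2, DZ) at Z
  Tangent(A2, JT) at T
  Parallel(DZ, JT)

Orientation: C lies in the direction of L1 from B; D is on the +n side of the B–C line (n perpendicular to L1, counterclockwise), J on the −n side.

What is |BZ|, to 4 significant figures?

29.01

The slot axis is L1's direction at -43.8°, so u = (cos -43.8°, sin -43.8°) = (0.7218, -0.6921) and n = (−sin -43.8°, cos -43.8°) = (0.6921, 0.7218). B is at the origin and C lies 28.4 along u from B, so C = 28.4·u = (20.50, -19.66). Tangency of A1 to both parallel lines with radius 5.9 puts D and J at B ± 5.9·n: D = (4.084, 4.258), J = (-4.084, -4.258). Equal radii place Z and T the same way about C: Z = C + 5.9·n = (24.58, -15.40), T = C − 5.9·n = (16.41, -23.92). Then |BZ| = |Z − B| = 29.01.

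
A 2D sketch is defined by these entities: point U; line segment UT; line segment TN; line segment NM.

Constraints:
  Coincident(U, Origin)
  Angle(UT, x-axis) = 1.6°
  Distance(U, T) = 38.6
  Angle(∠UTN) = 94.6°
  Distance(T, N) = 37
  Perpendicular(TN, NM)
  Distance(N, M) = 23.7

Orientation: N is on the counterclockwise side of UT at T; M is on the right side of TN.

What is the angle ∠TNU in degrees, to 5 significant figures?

43.819°

U is at the origin; UT runs at 1.6° with length 38.6, so T = 38.6·(cos 1.6°, sin 1.6°) = (38.585, 1.0778). ∠UTN = 94.6°, so TN runs at 1.6° + (180° − 94.6°) = 87.000° from the x-axis; with |TN| = 37.0, N = T + 37.0·(cos 87.000°, sin 87.000°) = (40.521, 38.027). Then cos ∠TNU = NT·NU / (|NT||NU|), giving 43.819°.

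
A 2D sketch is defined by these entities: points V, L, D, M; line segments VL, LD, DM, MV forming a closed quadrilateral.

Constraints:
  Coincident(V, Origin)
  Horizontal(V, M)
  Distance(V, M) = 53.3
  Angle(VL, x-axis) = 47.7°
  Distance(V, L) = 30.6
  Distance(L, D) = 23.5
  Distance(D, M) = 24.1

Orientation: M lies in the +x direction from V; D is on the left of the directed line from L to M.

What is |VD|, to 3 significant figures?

49.4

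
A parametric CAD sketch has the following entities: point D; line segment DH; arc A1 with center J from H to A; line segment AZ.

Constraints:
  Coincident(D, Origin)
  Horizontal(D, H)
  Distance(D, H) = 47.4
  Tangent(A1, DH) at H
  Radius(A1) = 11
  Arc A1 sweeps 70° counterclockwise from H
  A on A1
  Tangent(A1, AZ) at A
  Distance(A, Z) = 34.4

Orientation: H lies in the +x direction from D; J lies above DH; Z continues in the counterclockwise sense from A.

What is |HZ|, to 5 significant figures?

45.318

On A1, H sits at bearing -90° from J; a 70° counterclockwise sweep puts A at bearing -20°, so A = J + 11.0·(cos -20°, sin -20°) = (57.737, 7.2378). Tangency of A1 to AZ means the radius JA is perpendicular to AZ, so AZ runs along (−sin -20°, cos -20°); with |AZ| = 34.4, Z = (69.502, 39.563). Then |HZ| = |Z − H| = 45.318.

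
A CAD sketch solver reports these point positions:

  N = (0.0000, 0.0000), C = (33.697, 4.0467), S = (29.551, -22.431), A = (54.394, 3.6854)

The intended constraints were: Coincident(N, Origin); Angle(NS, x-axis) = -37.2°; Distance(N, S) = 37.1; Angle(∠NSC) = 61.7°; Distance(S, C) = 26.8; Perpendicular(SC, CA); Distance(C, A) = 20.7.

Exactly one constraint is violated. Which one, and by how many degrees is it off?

Perpendicular(SC, CA) — off by 7.90°.

N = (0.00, 0.00) ✓; NS at -37.20° ✓; |NS| = 37.10 ✓; ∠NSC = 61.70° ✓; |SC| = 26.80 ✓; ∠(SC, CA) = 82.10° ✗; |CA| = 20.70 ✓.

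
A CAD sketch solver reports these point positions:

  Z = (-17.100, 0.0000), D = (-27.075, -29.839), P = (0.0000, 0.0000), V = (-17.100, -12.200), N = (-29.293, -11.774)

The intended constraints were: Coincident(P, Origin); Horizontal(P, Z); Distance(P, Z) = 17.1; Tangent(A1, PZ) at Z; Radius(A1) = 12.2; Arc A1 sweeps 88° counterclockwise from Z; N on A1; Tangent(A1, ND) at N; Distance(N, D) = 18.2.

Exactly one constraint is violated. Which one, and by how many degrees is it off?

Tangent(A1, ND) at N — off by 9.00°.

P = (0.00, 0.00) ✓; P.y = 0.00, Z.y = 0.00 ✓; |PZ| = 17.10 ✓; ∠(VZ, ZP) = 90.00° ✓; |VZ| = 12.20 ✓; bearing(V→N) − bearing(V→Z) = 88.00° ✓; |VN| = 12.20 ✓; ∠(VN, ND) = 81.00° ✗; |ND| = 18.20 ✓.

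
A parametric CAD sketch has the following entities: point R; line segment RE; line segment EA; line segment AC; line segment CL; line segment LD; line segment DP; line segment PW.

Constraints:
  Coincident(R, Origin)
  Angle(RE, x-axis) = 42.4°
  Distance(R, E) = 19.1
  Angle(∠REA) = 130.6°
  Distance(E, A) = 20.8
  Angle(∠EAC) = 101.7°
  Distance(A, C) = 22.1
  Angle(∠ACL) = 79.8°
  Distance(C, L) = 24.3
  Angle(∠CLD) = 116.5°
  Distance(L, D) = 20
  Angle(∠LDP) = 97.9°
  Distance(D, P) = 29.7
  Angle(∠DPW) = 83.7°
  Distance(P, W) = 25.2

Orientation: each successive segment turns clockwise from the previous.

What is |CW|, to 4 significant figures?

12.84

R is at the origin; RE runs at 42.4° with length 19.1, so E = (14.10, 12.88). ∠REA = 130.6° gives EA at -7.000° from the x-axis; with |EA| = 20.8, A = (34.75, 10.34). ∠EAC = 101.7° gives AC at -85.30° from the x-axis; with |AC| = 22.1, C = (36.56, -11.68). ∠ACL = 79.8° gives CL at 174.5° from the x-axis; with |CL| = 24.3, L = (12.37, -9.352). ∠CLD = 116.5° gives LD at 111.0° from the x-axis; with |LD| = 20.0, D = (5.205, 9.319). ∠LDP = 97.9° gives DP at 28.90° from the x-axis; with |DP| = 29.7, P = (31.21, 23.67). ∠DPW = 83.7° gives PW at -67.40° from the x-axis; with |PW| = 25.2, W = (40.89, 0.4079). Then |CW| = |W − C| = 12.84.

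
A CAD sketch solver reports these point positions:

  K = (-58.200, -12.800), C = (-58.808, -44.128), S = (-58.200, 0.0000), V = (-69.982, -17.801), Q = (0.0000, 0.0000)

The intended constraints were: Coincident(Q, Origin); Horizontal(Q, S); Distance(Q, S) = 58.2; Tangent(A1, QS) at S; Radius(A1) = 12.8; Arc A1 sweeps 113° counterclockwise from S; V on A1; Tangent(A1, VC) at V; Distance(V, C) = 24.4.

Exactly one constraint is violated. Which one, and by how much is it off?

Distance(V, C) = 24.4 — off by 4.20.

Q = (0.00, 0.00) ✓; Q.y = 0.00, S.y = 0.00 ✓; |QS| = 58.20 ✓; ∠(KS, SQ) = 90.00° ✓; |KS| = 12.80 ✓; bearing(K→V) − bearing(K→S) = 113.0° ✓; |KV| = 12.80 ✓; ∠(KV, VC) = 90.00° ✓; |VC| = 28.60 ✗.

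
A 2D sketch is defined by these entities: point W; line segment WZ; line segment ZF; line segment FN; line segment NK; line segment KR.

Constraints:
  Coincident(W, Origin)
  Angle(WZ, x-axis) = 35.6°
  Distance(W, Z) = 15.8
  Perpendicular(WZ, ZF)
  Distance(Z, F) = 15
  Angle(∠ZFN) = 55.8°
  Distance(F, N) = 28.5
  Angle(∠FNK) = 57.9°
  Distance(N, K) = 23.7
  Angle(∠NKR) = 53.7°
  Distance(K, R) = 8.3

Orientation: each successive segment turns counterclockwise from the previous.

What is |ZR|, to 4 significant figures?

4.419

W is at the origin; WZ runs at 35.6° with length 15.8, so Z = (12.85, 9.198). WZ is perpendicular to ZF, so ZF runs at 125.6°; with |ZF| = 15.0, F = (4.115, 21.39). ∠ZFN = 55.8° gives FN at -110.2° from the x-axis; with |FN| = 28.5, N = (-5.726, -5.353). ∠FNK = 57.9° gives NK at 11.90° from the x-axis; with |NK| = 23.7, K = (17.46, -0.4660). ∠NKR = 53.7° gives KR at 138.2° from the x-axis; with |KR| = 8.3, R = (11.28, 5.066). Then |ZR| = |R − Z| = 4.419.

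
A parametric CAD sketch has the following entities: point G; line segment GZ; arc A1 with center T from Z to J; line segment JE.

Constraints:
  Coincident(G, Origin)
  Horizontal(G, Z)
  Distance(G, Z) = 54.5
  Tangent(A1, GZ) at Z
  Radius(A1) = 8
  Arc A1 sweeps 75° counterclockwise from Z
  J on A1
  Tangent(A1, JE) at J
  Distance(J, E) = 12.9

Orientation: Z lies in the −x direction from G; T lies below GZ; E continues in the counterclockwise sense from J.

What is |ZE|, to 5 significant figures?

21.463

On A1, Z sits at bearing 90° from T; a 75° counterclockwise sweep puts J at bearing 165°, so J = T + 8.0·(cos 165°, sin 165°) = (-62.227, -5.9294). A1 meets JE tangentially, so TJ is at right angles to JE, so JE runs along (−sin 165°, cos 165°); with |JE| = 12.9, E = (-65.566, -18.390). Then |ZE| = |E − Z| = 21.463.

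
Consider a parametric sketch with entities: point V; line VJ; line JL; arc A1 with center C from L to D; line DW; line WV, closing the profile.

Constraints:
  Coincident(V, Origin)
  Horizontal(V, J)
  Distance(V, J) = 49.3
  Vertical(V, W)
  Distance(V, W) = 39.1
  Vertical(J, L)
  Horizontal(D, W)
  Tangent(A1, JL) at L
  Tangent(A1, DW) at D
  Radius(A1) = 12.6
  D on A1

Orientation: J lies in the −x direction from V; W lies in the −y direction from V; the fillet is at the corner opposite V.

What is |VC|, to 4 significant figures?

45.27

V is at the origin; V and J share the same y with |VJ| = 49.3 and J on the −x side, so J = (-49.30, 0.000). V and W share the same x with |VW| = 39.1 and W on the −y side, so W = (0.000, -39.10). The virtual corner opposite V is at (-49.30, -39.10). A1 meets JL tangentially, so CL is at right angles to JL and A1 meets DW tangentially, so CD is at right angles to DW, with radius 12.6, so the center C sits 12.6 in from both sides at C = (-36.70, -26.50). Then |VC| = |C − V| = 45.27.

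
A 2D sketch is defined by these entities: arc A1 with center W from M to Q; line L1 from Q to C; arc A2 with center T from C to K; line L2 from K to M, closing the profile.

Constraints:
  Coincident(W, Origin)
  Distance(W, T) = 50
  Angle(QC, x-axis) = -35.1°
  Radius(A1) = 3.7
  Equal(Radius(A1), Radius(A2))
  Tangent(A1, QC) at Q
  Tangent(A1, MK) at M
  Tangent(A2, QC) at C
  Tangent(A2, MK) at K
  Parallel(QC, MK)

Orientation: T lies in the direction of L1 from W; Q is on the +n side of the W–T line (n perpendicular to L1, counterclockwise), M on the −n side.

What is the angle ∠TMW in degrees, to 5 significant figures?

85.768°

The slot axis is L1's direction at -35.1°, so u = (cos -35.1°, sin -35.1°) = (0.81815, -0.57501) and n = (−sin -35.1°, cos -35.1°) = (0.57501, 0.81815). W is at the origin and T lies 50.0 along u from W, so T = 50.0·u = (40.907, -28.750). Tangency of A1 to both parallel lines with radius 3.7 puts Q and M at W ± 3.7·n: Q = (2.1275, 3.0272), M = (-2.1275, -3.0272). Then cos ∠TMW = MT·MW / (|MT||MW|), giving 85.768°.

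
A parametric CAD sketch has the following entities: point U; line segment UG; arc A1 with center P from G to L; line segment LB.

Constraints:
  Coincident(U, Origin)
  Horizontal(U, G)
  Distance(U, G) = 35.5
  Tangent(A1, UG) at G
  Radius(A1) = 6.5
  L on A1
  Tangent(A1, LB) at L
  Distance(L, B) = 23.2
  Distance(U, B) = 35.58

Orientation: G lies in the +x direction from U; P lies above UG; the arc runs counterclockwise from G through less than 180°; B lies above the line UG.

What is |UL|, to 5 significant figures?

41.500

Checks: |PL| = 6.500 ✓; ∠(PL, LB) = 90.00° ✓; |LB| = 23.20 ✓; |UB| = 35.58 ✓.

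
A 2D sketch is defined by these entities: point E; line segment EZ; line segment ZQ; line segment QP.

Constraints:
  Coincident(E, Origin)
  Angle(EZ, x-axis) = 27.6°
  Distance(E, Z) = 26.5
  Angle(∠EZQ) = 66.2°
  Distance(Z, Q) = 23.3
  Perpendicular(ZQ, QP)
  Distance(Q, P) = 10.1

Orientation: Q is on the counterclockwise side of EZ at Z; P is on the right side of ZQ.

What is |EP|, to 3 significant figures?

36.6

∠EZQ = 66.2°, so ZQ runs at 27.6° + (180° − 66.2°) = 141° from the x-axis; with |ZQ| = 23.3, Q = Z + 23.3·(cos 141°, sin 141°) = (5.27, 26.8). ZQ ⟂ QP; with |QP| = 10.1 on the right of ZQ, P = Q + 10.1·(0.624, 0.782) = (11.6, 34.7). Then |EP| = |P − E| = 36.6.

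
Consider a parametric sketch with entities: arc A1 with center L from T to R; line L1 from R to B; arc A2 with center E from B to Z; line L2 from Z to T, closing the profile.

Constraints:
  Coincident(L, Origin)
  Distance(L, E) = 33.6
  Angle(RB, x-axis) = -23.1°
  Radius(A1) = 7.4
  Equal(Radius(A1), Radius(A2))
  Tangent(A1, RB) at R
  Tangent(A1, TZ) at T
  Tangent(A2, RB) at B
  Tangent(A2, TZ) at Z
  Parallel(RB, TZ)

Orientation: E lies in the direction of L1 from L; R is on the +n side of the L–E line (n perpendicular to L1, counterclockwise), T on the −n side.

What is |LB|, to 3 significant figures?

34.4

The slot axis is L1's direction at -23.1°, so u = (cos -23.1°, sin -23.1°) = (0.920, -0.392) and n = (−sin -23.1°, cos -23.1°) = (0.392, 0.920). L is at the origin and E lies 33.6 along u from L, so E = 33.6·u = (30.9, -13.2). Tangency of A1 to both parallel lines with radius 7.4 puts R and T at L ± 7.4·n: R = (2.90, 6.81), T = (-2.90, -6.81). Equal radii place B and Z the same way about E: B = E + 7.4·n = (33.8, -6.38), Z = E − 7.4·n = (28.0, -20.0). Then |LB| = |B − L| = 34.4.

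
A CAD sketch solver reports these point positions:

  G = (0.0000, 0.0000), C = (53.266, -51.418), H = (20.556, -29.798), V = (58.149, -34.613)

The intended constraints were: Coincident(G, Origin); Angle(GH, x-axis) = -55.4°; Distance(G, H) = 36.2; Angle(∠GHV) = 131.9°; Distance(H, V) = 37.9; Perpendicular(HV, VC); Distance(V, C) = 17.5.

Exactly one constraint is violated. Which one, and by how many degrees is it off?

Perpendicular(HV, VC) — off by 8.90°.

G = (0.00, 0.00) ✓; GH at -55.40° ✓; |GH| = 36.20 ✓; ∠GHV = 131.9° ✓; |HV| = 37.90 ✓; ∠(HV, VC) = 98.90° ✗; |VC| = 17.50 ✓.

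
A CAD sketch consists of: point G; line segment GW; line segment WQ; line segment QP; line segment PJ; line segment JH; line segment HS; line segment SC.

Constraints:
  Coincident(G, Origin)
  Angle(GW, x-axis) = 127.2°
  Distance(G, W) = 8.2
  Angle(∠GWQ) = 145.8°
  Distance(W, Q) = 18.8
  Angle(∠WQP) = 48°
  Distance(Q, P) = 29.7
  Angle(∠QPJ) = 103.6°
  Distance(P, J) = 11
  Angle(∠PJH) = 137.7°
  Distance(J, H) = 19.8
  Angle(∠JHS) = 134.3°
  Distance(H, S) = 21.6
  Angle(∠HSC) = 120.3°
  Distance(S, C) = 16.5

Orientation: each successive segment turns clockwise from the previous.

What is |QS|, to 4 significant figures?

33.93

G is at the origin; GW runs at 127.2° with length 8.2, so W = (-4.958, 6.532). ∠GWQ = 145.8° gives WQ at 93.00° from the x-axis; with |WQ| = 18.8, Q = (-5.942, 25.31). ∠WQP = 48.0° gives QP at -39.00° from the x-axis; with |QP| = 29.7, P = (17.14, 6.615). ∠QPJ = 103.6° gives PJ at -115.4° from the x-axis; with |PJ| = 11.0, J = (12.42, -3.322). ∠PJH = 137.7° gives JH at -157.7° from the x-axis; with |JH| = 19.8, H = (-5.898, -10.83). ∠JHS = 134.3° gives HS at 156.6° from the x-axis; with |HS| = 21.6, S = (-25.72, -2.257). Then |QS| = |S − Q| = 33.93.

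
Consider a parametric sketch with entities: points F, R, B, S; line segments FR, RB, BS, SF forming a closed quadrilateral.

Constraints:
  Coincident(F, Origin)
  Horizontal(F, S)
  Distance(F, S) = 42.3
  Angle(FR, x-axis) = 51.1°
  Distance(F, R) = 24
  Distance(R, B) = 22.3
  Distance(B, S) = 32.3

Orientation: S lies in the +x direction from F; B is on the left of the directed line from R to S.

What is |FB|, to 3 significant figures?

45.8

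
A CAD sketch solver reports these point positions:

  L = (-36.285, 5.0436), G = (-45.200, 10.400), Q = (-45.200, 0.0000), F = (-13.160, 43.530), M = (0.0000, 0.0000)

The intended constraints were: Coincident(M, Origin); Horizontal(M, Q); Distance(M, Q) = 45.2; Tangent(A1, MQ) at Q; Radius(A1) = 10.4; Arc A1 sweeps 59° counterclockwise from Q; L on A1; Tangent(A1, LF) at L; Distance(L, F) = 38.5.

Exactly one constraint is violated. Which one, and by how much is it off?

Distance(L, F) = 38.5 — off by 6.40.

M = (0.00, 0.00) ✓; M.y = 0.00, Q.y = 0.00 ✓; |MQ| = 45.20 ✓; ∠(GQ, QM) = 90.00° ✓; |GQ| = 10.40 ✓; bearing(G→L) − bearing(G→Q) = 59.00° ✓; |GL| = 10.40 ✓; ∠(GL, LF) = 90.00° ✓; |LF| = 44.90 ✗.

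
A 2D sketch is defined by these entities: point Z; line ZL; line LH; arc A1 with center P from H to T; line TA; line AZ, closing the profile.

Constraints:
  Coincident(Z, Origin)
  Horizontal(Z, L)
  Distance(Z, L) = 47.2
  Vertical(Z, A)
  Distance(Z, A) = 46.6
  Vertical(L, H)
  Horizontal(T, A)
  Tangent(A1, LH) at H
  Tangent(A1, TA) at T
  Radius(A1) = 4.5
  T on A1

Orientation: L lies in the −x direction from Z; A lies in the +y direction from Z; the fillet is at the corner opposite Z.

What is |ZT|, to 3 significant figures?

63.2

Z is at the origin; Z and L share the same y with |ZL| = 47.2 and L on the −x side, so L = (-47.2, 0.00). ZA is vertical with |ZA| = 46.6 and A on the +y side, so A = (0.00, 46.6). The virtual corner opposite Z is at (-47.2, 46.6). The tangent condition forces PH to be normal to LH and A1 meets TA tangentially, so PT is at right angles to TA, with radius 4.5, so the center P sits 4.5 in from both sides at P = (-42.7, 42.1). That places the tangent points at H = (-47.2, 42.1) on LH and T = (-42.7, 46.6) on TA. Then |ZT| = |T − Z| = 63.2.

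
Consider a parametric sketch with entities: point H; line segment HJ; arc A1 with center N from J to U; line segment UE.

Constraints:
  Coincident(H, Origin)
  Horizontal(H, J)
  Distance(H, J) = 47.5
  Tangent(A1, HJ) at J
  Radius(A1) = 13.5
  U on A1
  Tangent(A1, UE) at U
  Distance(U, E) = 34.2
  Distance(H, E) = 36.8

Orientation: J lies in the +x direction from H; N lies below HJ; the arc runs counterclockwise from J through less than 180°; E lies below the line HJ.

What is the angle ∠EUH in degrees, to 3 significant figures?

62.0°

Checks: |NU| = 13.50 ✓; ∠(NU, UE) = 90.00° ✓; |UE| = 34.20 ✓; |HE| = 36.80 ✓.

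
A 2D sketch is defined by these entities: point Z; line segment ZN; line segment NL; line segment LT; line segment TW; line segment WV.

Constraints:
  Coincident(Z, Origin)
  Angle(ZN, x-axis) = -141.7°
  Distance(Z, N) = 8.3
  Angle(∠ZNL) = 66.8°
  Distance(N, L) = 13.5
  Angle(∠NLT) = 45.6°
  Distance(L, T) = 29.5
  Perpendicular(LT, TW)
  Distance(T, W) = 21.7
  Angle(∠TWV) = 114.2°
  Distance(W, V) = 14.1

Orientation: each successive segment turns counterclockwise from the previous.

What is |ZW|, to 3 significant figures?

26.0

Z is at the origin; ZN runs at -141.7° with length 8.3, so N = (-6.51, -5.14). ∠ZNL = 66.8° gives NL at -28.5° from the x-axis; with |NL| = 13.5, L = (5.35, -11.6). ∠NLT = 45.6° gives LT at 106° from the x-axis; with |LT| = 29.5, T = (-2.73, 16.8). LT is perpendicular to TW, so TW runs at -164°; with |TW| = 21.7, W = (-23.6, 10.8). Then |ZW| = |W − Z| = 26.0.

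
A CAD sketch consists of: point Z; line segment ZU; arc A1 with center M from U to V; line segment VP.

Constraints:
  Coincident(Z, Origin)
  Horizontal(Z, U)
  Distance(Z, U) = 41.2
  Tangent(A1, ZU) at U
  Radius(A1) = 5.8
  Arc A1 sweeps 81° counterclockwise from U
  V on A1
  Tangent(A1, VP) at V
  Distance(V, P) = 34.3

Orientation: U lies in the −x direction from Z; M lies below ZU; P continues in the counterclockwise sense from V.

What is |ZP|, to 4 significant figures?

65.10

On A1, U sits at bearing 90° from M; an 81° counterclockwise sweep puts V at bearing 171°, so V = M + 5.8·(cos 171°, sin 171°) = (-46.93, -4.893). The tangent condition forces MV to be normal to VP, so VP runs along (−sin 171°, cos 171°); with |VP| = 34.3, P = (-52.29, -38.77). Then |ZP| = |P − Z| = 65.10.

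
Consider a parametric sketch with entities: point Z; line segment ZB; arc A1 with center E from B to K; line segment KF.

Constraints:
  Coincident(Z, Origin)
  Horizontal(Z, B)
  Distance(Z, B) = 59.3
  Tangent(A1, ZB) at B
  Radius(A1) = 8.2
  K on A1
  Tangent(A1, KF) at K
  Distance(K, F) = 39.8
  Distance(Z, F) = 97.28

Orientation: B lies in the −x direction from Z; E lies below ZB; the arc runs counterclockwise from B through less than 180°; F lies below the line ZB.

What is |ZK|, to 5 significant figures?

65.565

Checks: |EK| = 8.200 ✓; ∠(EK, KF) = 90.00° ✓; |KF| = 39.80 ✓; |ZF| = 97.28 ✓.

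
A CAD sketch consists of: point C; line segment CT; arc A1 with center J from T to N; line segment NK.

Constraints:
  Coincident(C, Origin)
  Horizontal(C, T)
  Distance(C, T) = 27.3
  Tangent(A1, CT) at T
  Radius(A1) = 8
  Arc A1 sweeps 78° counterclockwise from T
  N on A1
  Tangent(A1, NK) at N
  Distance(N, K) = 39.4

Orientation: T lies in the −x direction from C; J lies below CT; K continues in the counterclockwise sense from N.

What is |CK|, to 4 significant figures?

62.37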